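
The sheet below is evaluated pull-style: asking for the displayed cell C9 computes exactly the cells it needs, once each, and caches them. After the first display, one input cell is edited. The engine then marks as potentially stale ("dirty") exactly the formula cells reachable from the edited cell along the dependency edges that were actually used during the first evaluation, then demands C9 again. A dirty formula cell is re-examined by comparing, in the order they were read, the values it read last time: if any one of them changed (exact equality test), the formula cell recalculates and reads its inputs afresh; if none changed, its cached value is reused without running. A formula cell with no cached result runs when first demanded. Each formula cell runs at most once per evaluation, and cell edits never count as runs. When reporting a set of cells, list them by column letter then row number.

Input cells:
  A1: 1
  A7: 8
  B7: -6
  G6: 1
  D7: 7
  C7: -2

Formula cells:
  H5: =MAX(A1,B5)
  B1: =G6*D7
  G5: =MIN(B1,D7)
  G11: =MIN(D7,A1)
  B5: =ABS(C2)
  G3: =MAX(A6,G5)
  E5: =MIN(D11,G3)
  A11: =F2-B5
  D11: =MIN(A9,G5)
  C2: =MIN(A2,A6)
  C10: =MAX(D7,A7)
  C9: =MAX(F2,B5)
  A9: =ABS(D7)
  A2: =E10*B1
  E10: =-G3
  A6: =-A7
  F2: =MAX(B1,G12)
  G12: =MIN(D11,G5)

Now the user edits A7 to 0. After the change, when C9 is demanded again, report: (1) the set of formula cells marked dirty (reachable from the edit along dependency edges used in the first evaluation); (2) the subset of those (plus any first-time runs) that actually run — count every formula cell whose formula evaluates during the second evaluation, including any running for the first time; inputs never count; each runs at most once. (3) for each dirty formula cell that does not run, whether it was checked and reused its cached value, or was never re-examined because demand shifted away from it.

The edit dirties: A2, A6, B5, C2, C9, E10, G3.
3 formula cells run: A6, C2, G3.
Cache hits after checking: A2, B5, C9, E10.
Note where the cutoff bites: E10 is checked, finds nothing changed, and keeps its cache.

First demand of the output computes:
  A6 = -(8) = -8
  A9 = ABS(7) = 7
  B1 = 1 * 7 = 7
  G5 = MIN(7, 7) = 7
  D11 = MIN(7, 7) = 7
  G3 = MAX(-8, 7) = 7
  E10 = -(7) = -7
  A2 = -7 * 7 = -49
  C2 = MIN(-49, -8) = -49
  B5 = ABS(-49) = 49
  G12 = MIN(7, 7) = 7
  F2 = MAX(7, 7) = 7
  C9 = MAX(7, 49) = 49

After the edit, cleaning proceeds:
  A6: a read changed (A7 8->0) — executes, giving 0.
  G3: a read changed (A6 -8->0) — executes, giving 7 — identical to its old value.
  E10: dirty, but its reads are unchanged (G3 unchanged); cached -7 stands.
  A2: dirty, but its reads are unchanged (E10 unchanged, B1 unchanged); cached -49 stands.
  C2: a read changed (A6 -8->0) — executes, giving -49 — identical to its old value.
  B5: dirty, but its reads are unchanged (C2 unchanged); cached 49 stands.
  C9: dirty, but its reads are unchanged (F2 unchanged, B5 unchanged); cached 49 stands.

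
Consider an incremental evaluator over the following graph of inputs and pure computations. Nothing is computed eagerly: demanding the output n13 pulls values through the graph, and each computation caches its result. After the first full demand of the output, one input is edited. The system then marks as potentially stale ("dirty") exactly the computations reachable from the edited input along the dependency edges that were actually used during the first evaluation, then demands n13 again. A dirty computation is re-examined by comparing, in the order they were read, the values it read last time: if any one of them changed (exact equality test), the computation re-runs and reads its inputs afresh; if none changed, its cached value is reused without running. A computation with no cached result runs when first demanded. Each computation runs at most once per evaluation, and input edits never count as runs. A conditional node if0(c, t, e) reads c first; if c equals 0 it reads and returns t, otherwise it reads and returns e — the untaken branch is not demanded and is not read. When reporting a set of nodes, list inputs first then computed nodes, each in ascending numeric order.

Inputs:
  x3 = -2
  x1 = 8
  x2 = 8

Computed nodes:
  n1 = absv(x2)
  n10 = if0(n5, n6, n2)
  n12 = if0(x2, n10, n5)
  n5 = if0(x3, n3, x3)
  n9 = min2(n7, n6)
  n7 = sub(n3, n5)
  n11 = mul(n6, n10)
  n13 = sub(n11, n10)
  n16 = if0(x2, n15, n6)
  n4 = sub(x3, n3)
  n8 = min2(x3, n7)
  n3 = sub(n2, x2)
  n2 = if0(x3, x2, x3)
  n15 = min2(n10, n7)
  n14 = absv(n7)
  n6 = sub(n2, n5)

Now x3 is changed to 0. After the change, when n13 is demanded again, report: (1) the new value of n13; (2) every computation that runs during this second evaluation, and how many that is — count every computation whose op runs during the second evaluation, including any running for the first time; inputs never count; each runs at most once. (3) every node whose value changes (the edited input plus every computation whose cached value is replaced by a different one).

n13 now evaluates to 56.
Run set: n2, n3, n5, n6, n10, n11, n13 (7 run).
Changed values: x3, n2, n5, n6, n10, n11, n13.
The important point: the flipped condition pulls in fresh nodes; n3 runs for the first time.

Initial pass — values computed on the first demand:
  n2 = if0(x3=-2 -> else branch x3) = -2
  n5 = if0(x3=-2 -> else branch x3) = -2
  n6 = sub(-2, -2) = 0
  n10 = if0(n5=-2 -> else branch n2) = -2
  n11 = mul(0, -2) = 0
  n13 = sub(0, -2) = 2

Second demand — change propagation:
  n2: re-runs because x3 -2->0; x3 -2->0; new result 8.
  n3: newly demanded (no cache) — executes and yields 0.
  n5: re-runs because x3 -2->0; x3 -2->0; new result 0.
  n6: re-runs because n2 -2->8; n5 -2->0; new result 8.
  n10: re-runs because n5 -2->0; n2 -2->8; new result 8.
  n11: re-runs because n6 0->8; n10 -2->8; new result 64.
  n13: re-runs because n11 0->64; n10 -2->8; new result 56.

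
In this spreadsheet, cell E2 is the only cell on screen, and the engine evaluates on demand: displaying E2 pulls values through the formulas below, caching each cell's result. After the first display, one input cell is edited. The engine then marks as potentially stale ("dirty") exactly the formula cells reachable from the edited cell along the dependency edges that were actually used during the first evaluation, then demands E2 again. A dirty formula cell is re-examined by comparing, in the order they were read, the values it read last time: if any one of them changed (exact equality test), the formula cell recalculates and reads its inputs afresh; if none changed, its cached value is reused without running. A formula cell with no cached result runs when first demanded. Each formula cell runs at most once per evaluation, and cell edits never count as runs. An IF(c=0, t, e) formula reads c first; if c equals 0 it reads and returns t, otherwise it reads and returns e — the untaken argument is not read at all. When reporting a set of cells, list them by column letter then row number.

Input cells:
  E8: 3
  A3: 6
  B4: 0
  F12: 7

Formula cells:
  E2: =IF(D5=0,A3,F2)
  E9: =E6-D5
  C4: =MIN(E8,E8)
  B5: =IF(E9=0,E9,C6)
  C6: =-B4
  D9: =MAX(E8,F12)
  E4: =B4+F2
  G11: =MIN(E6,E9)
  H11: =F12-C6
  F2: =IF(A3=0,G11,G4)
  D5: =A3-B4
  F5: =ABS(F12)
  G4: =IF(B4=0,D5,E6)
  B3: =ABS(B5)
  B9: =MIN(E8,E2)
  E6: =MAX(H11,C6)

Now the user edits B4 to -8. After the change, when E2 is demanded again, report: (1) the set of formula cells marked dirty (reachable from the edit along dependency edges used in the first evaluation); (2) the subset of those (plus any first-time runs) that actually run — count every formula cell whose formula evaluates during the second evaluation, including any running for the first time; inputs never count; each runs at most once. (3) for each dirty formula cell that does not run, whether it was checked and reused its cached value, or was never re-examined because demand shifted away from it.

Dirty set: D5, E2, F2, G4.
Run set: C6, D5, E2, E6, F2, G4, H11 (7 run).
All dirty formula cells ended up running.
The important point: the flipped condition pulls in fresh nodes; C6, E6, H11 run for the first time.

Initial pass — values computed on the first demand:
  D5 = 6 - 0 = 6
  G4 = IF(B4=0: B4=0 -> then branch D5) = 6
  F2 = IF(A3=0: A3=6 -> else branch G4) = 6
  E2 = IF(D5=0: D5=6 -> else branch F2) = 6

Second demand — change propagation:
  C6: newly demanded (no cache) — executes and yields 8.
  D5: re-runs because B4 0->-8; new result 14.
  H11: newly demanded (no cache) — executes and yields -1.
  E6: newly demanded (no cache) — executes and yields 8.
  G4: re-runs because B4 0->-8; D5 6->14; new result 8.
  F2: re-runs because G4 6->8; new result 8.
  E2: re-runs because D5 6->14; F2 6->8; new result 8.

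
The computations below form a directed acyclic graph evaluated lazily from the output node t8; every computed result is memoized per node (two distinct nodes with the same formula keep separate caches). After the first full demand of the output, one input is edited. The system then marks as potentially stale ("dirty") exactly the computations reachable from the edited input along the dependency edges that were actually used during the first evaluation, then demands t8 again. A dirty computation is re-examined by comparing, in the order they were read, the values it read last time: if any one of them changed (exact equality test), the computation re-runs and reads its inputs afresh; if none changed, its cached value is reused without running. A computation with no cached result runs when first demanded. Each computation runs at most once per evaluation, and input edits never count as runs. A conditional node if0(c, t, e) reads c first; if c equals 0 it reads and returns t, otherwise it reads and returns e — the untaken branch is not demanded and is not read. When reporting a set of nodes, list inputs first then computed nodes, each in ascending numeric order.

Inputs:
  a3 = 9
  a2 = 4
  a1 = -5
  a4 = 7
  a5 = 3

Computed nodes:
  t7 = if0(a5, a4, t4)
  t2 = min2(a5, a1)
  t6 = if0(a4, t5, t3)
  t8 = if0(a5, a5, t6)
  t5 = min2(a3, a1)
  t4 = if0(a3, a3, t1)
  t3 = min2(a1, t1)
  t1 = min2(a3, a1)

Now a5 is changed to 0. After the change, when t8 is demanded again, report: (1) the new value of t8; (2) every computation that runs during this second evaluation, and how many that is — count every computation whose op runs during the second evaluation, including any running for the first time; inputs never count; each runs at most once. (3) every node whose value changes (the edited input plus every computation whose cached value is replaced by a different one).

First demand of the output computes:
  t1 = min2(9, -5) = -5
  t3 = min2(-5, -5) = -5
  t6 = if0(a4=7 -> else branch t3) = -5
  t8 = if0(a5=3 -> else branch t6) = -5

After the edit, cleaning proceeds:
  t8: a read changed (a5 3->0) — executes, giving 0.

Demanding t8 again yields 0.
1 computations run: t8.
The nodes whose values change: a5, t8.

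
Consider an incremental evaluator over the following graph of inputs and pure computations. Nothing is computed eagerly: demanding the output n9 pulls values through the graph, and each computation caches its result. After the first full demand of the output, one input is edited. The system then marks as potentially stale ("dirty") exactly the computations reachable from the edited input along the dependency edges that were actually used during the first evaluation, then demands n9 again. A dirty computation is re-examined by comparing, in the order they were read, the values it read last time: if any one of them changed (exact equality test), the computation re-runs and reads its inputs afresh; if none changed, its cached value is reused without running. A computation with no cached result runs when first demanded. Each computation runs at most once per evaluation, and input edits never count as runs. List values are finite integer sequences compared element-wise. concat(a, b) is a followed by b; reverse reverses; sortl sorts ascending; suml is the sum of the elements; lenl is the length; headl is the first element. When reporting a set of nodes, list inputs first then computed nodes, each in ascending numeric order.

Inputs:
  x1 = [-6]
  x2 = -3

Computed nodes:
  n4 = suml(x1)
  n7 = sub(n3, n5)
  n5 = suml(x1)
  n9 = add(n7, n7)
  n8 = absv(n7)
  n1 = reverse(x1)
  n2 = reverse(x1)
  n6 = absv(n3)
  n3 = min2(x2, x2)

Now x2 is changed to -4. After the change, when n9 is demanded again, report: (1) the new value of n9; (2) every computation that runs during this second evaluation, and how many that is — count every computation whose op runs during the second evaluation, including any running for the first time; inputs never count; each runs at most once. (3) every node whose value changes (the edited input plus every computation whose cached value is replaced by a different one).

n9 now evaluates to 4.
Run set: n3, n7, n9 (3 run).
Changed values: x2, n3, n7, n9.

Initial pass — values computed on the first demand:
  n3 = min2(-3, -3) = -3
  n5 = suml([-6]) = -6
  n7 = sub(-3, -6) = 3
  n9 = add(3, 3) = 6

Second demand — change propagation:
  n3: re-runs because x2 -3->-4; x2 -3->-4; new result -4.
  n7: re-runs because n3 -3->-4; new result 2.
  n9: re-runs because n7 3->2; n7 3->2; new result 4.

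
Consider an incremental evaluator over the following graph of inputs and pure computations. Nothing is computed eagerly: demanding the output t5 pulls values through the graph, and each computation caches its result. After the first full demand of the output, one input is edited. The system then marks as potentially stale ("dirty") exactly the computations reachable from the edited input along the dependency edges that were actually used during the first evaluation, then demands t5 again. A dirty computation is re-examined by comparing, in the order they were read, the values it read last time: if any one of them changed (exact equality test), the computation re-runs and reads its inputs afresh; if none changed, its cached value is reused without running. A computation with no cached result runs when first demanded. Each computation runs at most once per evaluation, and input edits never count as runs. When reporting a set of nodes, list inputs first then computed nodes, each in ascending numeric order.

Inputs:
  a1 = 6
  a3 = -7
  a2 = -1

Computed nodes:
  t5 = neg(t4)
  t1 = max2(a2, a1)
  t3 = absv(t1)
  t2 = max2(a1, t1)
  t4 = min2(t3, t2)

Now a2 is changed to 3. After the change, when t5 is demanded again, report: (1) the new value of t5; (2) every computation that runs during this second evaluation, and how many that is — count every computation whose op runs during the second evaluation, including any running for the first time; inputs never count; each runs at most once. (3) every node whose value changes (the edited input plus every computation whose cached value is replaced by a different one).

t5 now evaluates to -6.
Run set: t1 (1 run).
Changed values: a2.
The important point: t1 recomputes to an identical value, and the output ends up unchanged.

Initial pass — values computed on the first demand:
  t1 = max2(-1, 6) = 6
  t2 = max2(6, 6) = 6
  t3 = absv(6) = 6
  t4 = min2(6, 6) = 6
  t5 = neg(6) = -6

Second demand — change propagation:
  t1: re-runs because a2 -1->3; new result 6 (unchanged).
  t2: re-examined; everything it read last time is the same (a1 unchanged, t1 unchanged) — cache 6 kept, no run.
  t3: re-examined; everything it read last time is the same (t1 unchanged) — cache 6 kept, no run.
  t4: re-examined; everything it read last time is the same (t3 unchanged, t2 unchanged) — cache 6 kept, no run.
  t5: re-examined; everything it read last time is the same (t4 unchanged) — cache -6 kept, no run.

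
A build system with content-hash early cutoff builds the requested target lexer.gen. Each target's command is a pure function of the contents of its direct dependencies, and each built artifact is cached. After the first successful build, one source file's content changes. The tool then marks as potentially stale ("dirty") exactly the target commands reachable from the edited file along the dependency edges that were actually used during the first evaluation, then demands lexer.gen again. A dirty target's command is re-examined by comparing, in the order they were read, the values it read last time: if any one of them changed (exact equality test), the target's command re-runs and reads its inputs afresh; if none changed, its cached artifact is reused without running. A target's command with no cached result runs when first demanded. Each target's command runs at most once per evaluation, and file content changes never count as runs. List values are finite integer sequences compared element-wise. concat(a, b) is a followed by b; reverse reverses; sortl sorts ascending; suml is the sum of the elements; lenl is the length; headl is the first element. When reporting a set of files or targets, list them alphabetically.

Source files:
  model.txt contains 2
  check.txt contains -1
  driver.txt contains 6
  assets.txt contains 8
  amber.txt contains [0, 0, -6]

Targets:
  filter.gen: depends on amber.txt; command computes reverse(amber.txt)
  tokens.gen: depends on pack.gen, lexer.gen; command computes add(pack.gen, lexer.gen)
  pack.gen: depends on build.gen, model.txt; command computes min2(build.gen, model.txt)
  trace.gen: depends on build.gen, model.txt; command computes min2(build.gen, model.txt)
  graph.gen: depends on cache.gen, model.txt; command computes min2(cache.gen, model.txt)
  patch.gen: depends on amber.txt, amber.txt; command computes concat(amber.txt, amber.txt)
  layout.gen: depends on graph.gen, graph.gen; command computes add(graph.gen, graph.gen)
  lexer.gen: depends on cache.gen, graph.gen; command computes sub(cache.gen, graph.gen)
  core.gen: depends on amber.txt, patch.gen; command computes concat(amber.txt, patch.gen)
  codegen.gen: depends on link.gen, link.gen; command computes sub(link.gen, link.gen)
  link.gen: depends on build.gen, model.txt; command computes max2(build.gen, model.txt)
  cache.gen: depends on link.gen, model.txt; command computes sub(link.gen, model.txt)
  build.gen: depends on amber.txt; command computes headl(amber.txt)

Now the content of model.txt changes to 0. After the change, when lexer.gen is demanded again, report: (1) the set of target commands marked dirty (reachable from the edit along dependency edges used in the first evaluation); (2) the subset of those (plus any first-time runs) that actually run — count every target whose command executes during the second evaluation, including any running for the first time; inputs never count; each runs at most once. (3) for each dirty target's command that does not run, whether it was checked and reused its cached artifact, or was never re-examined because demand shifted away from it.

Marked dirty: cache.gen, graph.gen, lexer.gen, link.gen.
Target commands that run: cache.gen, graph.gen, link.gen — 3 in total.
Checked but reused from cache: lexer.gen.
Key observation: the cutoff stops propagation at lexer.gen — its inputs' values are unchanged, so it reuses its cache.

First evaluation (everything demanded from the output):
  build.gen = headl([0, 0, -6]) = 0
  link.gen = max2(0, 2) = 2
  cache.gen = sub(2, 2) = 0
  graph.gen = min2(0, 2) = 0
  lexer.gen = sub(0, 0) = 0

Propagation after the edit:
  link.gen: runs — model.txt 2->0; result 0.
  cache.gen: runs — link.gen 2->0; model.txt 2->0; result 0 (same value as before).
  graph.gen: runs — model.txt 2->0; result 0 (same value as before).
  lexer.gen: checked — values it read are unchanged (cache.gen unchanged, graph.gen unchanged); reused cached 0 without running.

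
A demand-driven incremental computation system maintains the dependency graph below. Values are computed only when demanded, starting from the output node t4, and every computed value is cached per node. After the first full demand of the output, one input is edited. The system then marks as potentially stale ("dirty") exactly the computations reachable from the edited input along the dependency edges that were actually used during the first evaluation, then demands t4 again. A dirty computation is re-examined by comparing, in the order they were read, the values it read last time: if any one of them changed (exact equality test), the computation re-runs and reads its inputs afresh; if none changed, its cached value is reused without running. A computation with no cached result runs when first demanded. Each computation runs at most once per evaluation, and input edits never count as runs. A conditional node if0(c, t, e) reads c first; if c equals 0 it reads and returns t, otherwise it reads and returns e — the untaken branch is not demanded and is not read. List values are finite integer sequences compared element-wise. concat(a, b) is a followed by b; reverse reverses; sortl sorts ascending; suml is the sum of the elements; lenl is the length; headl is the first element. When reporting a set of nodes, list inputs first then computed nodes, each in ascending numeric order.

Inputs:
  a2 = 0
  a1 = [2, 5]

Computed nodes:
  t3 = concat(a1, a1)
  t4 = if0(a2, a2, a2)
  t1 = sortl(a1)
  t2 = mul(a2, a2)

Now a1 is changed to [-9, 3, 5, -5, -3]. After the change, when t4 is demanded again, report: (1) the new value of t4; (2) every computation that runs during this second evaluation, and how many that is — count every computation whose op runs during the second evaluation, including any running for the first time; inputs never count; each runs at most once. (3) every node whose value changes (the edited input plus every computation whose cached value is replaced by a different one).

New value of t4: 0.
Computations that run: none — 0 in total.
Values that change: a1.
Key observation: a1 is never demanded by the output, so the edit triggers no recomputation at all.

First evaluation (everything demanded from the output):
  t4 = if0(a2=0 -> then branch a2) = 0

Propagation after the edit:
  a1 feeds no computation that the output demands — nothing is marked dirty and nothing runs.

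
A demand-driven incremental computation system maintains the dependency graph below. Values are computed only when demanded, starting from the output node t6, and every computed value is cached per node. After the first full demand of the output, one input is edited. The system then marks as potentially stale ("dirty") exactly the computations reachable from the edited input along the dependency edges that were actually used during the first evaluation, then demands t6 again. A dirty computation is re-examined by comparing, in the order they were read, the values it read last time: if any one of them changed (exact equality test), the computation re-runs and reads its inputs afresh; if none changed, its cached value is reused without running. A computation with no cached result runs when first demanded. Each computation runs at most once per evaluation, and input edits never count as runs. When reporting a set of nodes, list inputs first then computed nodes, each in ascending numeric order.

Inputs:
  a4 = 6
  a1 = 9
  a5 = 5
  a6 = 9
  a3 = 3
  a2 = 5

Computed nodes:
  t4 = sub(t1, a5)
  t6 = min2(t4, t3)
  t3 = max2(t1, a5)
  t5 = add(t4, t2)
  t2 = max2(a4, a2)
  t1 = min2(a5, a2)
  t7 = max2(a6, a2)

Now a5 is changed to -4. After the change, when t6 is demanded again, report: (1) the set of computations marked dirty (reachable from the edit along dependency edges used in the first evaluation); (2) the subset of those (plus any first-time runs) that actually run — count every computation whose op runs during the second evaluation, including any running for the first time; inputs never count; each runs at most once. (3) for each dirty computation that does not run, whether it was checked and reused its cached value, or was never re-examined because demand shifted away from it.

First evaluation (everything demanded from the output):
  t1 = min2(5, 5) = 5
  t3 = max2(5, 5) = 5
  t4 = sub(5, 5) = 0
  t6 = min2(0, 5) = 0

Propagation after the edit:
  t1: runs — a5 5->-4; result -4.
  t3: runs — t1 5->-4; a5 5->-4; result -4.
  t4: runs — t1 5->-4; a5 5->-4; result 0 (same value as before).
  t6: runs — t3 5->-4; result -4.

Marked dirty: t1, t3, t4, t6.
Computations that run: t1, t3, t4, t6 — 4 in total.
Every dirty computation ran.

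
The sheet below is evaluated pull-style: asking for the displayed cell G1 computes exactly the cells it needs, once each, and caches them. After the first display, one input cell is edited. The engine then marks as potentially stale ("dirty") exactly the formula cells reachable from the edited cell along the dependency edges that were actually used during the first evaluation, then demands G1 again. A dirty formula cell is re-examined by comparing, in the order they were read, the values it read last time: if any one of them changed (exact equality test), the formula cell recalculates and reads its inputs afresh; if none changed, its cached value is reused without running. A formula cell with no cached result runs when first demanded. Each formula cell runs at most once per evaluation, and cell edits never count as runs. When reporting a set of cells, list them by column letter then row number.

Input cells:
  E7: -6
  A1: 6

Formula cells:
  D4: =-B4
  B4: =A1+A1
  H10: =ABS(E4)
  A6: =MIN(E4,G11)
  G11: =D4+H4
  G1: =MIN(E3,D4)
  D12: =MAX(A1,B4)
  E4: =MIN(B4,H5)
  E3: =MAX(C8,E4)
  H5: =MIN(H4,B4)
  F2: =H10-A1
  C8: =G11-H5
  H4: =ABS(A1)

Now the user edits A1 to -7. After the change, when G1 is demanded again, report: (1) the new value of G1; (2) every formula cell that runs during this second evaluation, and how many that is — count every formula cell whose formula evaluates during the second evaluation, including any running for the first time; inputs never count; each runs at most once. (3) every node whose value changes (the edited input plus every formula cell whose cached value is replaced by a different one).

First demand of the output computes:
  B4 = 6 + 6 = 12
  D4 = -(12) = -12
  H4 = ABS(6) = 6
  G11 = -12 + 6 = -6
  H5 = MIN(6, 12) = 6
  C8 = -6 - 6 = -12
  E4 = MIN(12, 6) = 6
  E3 = MAX(-12, 6) = 6
  G1 = MIN(6, -12) = -12

After the edit, cleaning proceeds:
  B4: a read changed (A1 6->-7; A1 6->-7) — executes, giving -14.
  D4: a read changed (B4 12->-14) — executes, giving 14.
  H4: a read changed (A1 6->-7) — executes, giving 7.
  G11: a read changed (D4 -12->14; H4 6->7) — executes, giving 21.
  H5: a read changed (H4 6->7; B4 12->-14) — executes, giving -14.
  C8: a read changed (G11 -6->21; H5 6->-14) — executes, giving 35.
  E4: a read changed (B4 12->-14; H5 6->-14) — executes, giving -14.
  E3: a read changed (C8 -12->35; E4 6->-14) — executes, giving 35.
  G1: a read changed (E3 6->35; D4 -12->14) — executes, giving 14.

Demanding G1 again yields 14.
9 formula cells run: B4, C8, D4, E3, E4, G1, G11, H4, H5.
The nodes whose values change: A1, B4, C8, D4, E3, E4, G1, G11, H4, H5.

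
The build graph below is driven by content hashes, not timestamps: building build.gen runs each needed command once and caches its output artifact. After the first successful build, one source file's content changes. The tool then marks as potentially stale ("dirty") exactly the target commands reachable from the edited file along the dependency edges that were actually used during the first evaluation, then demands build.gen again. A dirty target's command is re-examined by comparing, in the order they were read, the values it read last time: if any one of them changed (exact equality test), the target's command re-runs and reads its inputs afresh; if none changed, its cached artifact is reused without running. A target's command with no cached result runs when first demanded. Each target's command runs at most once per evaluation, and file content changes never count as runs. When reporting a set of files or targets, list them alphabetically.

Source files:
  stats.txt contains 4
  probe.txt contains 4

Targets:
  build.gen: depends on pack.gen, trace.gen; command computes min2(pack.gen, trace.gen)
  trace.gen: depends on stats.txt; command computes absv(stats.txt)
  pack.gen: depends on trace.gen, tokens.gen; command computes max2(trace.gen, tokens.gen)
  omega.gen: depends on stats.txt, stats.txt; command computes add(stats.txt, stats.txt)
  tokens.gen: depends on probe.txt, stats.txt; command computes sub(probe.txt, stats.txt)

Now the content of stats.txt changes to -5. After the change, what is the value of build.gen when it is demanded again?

Initial pass — values computed on the first demand:
  tokens.gen = sub(4, 4) = 0
  trace.gen = absv(4) = 4
  pack.gen = max2(4, 0) = 4
  build.gen = min2(4, 4) = 4

Second demand — change propagation:
  tokens.gen: re-runs because stats.txt 4->-5; new result 9.
  trace.gen: re-runs because stats.txt 4->-5; new result 5.
  pack.gen: re-runs because trace.gen 4->5; tokens.gen 0->9; new result 9.
  build.gen: re-runs because pack.gen 4->9; trace.gen 4->5; new result 5.

build.gen now evaluates to 5.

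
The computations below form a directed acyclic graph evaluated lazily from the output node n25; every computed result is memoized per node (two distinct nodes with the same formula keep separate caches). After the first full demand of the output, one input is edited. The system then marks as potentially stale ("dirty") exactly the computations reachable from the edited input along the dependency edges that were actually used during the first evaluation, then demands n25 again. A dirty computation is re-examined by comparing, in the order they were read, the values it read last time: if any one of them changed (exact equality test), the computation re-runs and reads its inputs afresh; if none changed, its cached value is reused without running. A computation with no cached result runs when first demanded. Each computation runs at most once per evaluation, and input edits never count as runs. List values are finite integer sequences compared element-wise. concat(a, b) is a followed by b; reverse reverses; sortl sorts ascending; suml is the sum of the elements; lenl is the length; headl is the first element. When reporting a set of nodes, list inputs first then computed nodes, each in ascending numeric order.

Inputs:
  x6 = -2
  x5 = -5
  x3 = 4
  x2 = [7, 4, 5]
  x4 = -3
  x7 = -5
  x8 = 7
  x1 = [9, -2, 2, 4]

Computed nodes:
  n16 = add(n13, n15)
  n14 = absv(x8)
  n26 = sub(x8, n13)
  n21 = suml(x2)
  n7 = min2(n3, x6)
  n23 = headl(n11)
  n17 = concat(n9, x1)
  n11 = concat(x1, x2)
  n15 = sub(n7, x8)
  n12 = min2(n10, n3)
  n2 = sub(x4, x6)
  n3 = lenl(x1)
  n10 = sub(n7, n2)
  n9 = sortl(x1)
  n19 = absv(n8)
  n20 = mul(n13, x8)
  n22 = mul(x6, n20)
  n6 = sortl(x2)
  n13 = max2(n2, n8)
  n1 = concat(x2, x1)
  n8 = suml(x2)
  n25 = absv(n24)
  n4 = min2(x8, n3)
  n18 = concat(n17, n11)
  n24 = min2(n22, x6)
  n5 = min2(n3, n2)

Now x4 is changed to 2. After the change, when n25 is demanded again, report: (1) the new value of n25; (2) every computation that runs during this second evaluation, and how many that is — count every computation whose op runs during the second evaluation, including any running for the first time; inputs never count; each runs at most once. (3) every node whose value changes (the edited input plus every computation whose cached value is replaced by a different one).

Demanding n25 again yields 224.
2 computations run: n2, n13.
The nodes whose values change: x4, n2.
Note the absorption at n13: it re-runs yet its value is the same, leaving the output's value untouched.

First demand of the output computes:
  n2 = sub(-3, -2) = -1
  n8 = suml([7, 4, 5]) = 16
  n13 = max2(-1, 16) = 16
  n20 = mul(16, 7) = 112
  n22 = mul(-2, 112) = -224
  n24 = min2(-224, -2) = -224
  n25 = absv(-224) = 224

After the edit, cleaning proceeds:
  n2: a read changed (x4 -3->2) — executes, giving 4.
  n13: a read changed (n2 -1->4) — executes, giving 16 — identical to its old value.
  n20: dirty, but its reads are unchanged (n13 unchanged, x8 unchanged); cached 112 stands.
  n22: dirty, but its reads are unchanged (x6 unchanged, n20 unchanged); cached -224 stands.
  n24: dirty, but its reads are unchanged (n22 unchanged, x6 unchanged); cached -224 stands.
  n25: dirty, but its reads are unchanged (n24 unchanged); cached 224 stands.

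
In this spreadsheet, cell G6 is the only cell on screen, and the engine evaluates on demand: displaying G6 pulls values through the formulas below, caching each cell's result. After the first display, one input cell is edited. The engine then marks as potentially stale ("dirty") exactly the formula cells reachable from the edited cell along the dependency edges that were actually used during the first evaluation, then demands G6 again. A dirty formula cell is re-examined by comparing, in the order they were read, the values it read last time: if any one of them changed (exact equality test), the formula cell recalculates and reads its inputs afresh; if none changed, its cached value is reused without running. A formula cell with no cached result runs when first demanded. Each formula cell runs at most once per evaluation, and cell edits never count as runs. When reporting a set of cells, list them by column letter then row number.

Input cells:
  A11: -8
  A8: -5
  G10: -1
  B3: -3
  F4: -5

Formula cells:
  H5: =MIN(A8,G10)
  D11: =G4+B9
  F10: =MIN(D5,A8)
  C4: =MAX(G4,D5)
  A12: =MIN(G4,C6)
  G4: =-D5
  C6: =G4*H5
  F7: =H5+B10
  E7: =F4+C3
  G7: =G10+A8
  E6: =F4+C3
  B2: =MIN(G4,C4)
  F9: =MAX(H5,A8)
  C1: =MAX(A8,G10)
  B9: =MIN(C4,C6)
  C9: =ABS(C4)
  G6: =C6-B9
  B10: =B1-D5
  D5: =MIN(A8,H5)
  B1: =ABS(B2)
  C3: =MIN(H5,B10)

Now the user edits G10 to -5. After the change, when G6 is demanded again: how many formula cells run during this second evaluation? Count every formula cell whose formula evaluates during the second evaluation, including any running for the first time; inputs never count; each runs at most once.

Run set: H5 (1 run).
The important point: H5 recomputes to an identical value, and the output ends up unchanged.

Initial pass — values computed on the first demand:
  H5 = MIN(-5, -1) = -5
  D5 = MIN(-5, -5) = -5
  G4 = -(-5) = 5
  C4 = MAX(5, -5) = 5
  C6 = 5 * -5 = -25
  B9 = MIN(5, -25) = -25
  G6 = -25 - -25 = 0

Second demand — change propagation:
  H5: re-runs because G10 -1->-5; new result -5 (unchanged).
  D5: re-examined; everything it read last time is the same (A8 unchanged, H5 unchanged) — cache -5 kept, no run.
  G4: re-examined; everything it read last time is the same (D5 unchanged) — cache 5 kept, no run.
  C4: re-examined; everything it read last time is the same (G4 unchanged, D5 unchanged) — cache 5 kept, no run.
  C6: re-examined; everything it read last time is the same (G4 unchanged, H5 unchanged) — cache -25 kept, no run.
  B9: re-examined; everything it read last time is the same (C4 unchanged, C6 unchanged) — cache -25 kept, no run.
  G6: re-examined; everything it read last time is the same (C6 unchanged, B9 unchanged) — cache 0 kept, no run.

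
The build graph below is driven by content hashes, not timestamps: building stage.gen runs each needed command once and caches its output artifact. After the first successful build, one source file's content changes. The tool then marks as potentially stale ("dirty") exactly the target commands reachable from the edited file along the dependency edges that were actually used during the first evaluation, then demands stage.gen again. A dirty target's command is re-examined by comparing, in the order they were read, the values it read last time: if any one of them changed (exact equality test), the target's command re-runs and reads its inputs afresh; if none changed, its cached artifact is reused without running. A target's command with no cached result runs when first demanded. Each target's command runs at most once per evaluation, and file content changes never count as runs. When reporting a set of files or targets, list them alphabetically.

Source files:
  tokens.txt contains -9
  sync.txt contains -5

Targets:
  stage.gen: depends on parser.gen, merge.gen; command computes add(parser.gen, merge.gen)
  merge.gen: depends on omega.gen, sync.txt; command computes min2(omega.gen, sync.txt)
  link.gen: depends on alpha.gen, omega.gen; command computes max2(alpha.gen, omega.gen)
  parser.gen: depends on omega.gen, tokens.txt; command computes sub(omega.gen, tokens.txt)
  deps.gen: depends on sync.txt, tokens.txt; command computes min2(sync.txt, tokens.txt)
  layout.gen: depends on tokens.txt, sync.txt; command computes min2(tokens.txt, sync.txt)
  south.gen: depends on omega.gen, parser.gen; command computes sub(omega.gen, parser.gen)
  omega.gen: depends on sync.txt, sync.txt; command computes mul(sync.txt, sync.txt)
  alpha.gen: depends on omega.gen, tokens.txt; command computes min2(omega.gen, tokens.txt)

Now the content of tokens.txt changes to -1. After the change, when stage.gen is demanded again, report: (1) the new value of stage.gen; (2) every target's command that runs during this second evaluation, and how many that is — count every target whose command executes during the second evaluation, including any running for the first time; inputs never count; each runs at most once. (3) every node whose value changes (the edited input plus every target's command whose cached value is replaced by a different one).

stage.gen now evaluates to 21.
Run set: parser.gen, stage.gen (2 run).
Changed values: parser.gen, stage.gen, tokens.txt.

Initial pass — values computed on the first demand:
  omega.gen = mul(-5, -5) = 25
  merge.gen = min2(25, -5) = -5
  parser.gen = sub(25, -9) = 34
  stage.gen = add(34, -5) = 29

Second demand — change propagation:
  parser.gen: re-runs because tokens.txt -9->-1; new result 26.
  stage.gen: re-runs because parser.gen 34->26; new result 21.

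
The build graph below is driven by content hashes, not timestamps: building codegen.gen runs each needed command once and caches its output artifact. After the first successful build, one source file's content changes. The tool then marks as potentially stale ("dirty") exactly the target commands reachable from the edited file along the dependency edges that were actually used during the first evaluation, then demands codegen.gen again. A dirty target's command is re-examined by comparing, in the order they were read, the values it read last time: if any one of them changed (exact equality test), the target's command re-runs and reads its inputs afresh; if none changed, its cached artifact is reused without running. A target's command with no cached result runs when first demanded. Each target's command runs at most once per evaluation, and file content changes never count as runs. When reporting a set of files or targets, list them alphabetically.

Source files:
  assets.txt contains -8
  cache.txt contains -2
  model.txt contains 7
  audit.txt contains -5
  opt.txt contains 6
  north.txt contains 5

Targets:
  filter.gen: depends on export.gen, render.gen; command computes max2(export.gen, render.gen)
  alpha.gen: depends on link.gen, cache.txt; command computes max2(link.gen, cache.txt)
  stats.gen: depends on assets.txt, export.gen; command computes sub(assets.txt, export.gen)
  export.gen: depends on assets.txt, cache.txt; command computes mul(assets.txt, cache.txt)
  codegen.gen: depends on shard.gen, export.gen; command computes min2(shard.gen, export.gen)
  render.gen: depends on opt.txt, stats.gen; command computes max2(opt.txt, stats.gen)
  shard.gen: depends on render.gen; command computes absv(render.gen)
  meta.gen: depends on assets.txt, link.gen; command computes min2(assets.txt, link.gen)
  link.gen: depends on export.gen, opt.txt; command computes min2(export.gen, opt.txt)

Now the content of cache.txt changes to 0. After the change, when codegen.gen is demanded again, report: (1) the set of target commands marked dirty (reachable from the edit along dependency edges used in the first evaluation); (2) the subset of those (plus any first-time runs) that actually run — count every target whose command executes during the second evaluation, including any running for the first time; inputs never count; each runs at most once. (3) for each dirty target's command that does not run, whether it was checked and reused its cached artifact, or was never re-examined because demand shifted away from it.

Initial pass — values computed on the first demand:
  export.gen = mul(-8, -2) = 16
  stats.gen = sub(-8, 16) = -24
  render.gen = max2(6, -24) = 6
  shard.gen = absv(6) = 6
  codegen.gen = min2(6, 16) = 6

Second demand — change propagation:
  export.gen: re-runs because cache.txt -2->0; new result 0.
  stats.gen: re-runs because export.gen 16->0; new result -8.
  render.gen: re-runs because stats.gen -24->-8; new result 6 (unchanged).
  shard.gen: re-examined; everything it read last time is the same (render.gen unchanged) — cache 6 kept, no run.
  codegen.gen: re-runs because export.gen 16->0; new result 0.

The important point: at shard.gen every value read last time is unchanged, so the dirty flag clears without a run.

Dirty set: codegen.gen, export.gen, render.gen, shard.gen, stats.gen.
Run set: codegen.gen, export.gen, render.gen, stats.gen (4 run).
Re-examined without running (cache reused): shard.gen.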